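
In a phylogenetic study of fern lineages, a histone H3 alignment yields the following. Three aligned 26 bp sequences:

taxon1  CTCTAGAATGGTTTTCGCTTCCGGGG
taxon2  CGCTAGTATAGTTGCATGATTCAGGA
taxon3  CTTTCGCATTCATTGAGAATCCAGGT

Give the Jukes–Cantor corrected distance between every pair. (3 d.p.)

d(taxon1,taxon2) = 0.717, d(taxon1,taxon3) = 0.717, d(taxon2,taxon3) = 0.824

taxon1–taxon2: 12/26 sites differ → p ≈ 0.461538, d = −0.75 ln(1 − 0.615384) = 0.716632 ≈ 0.717.
taxon1–taxon3: 12/26 sites differ → p ≈ 0.461538, d = −0.75 ln(1 − 0.615384) = 0.716632 ≈ 0.717.
taxon2–taxon3: 13/26 sites differ → p = 0.5, d = −0.75 ln(1 − 0.666667) = 0.823960 ≈ 0.824.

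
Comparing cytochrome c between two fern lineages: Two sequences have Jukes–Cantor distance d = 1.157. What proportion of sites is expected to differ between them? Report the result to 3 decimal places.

p = (3/4)(1 − e^(−4d/3)) = 0.75 × (1 − e^(-1.542667)) = 0.75 × (1 − 0.213810) = 0.589643.

0.590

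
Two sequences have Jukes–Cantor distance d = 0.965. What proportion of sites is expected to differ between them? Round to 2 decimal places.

0.54

p = (3/4)(1 − e^(−4d/3)) = 0.75 × (1 − e^(-1.286667)) = 0.75 × (1 − 0.276190) = 0.542858.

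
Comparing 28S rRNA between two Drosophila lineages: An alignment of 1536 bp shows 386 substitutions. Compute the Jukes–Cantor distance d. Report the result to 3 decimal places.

p = 386/1536 ≈ 0.251302.
d = −(3/4) ln(1 − 4p/3) = −0.75 ln(1 − 0.335069) = −0.75 ln(0.664931)
  = −0.75 × (-0.408072) = 0.306054 substitutions/site.

0.306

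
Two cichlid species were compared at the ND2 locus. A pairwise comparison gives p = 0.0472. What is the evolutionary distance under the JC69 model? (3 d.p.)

d = −(3/4) ln(1 − 4p/3) = −0.75 ln(1 − 0.062933) = −0.75 ln(0.937067)
  = −0.75 × (-0.065000) = 0.048750 substitutions/site.

0.049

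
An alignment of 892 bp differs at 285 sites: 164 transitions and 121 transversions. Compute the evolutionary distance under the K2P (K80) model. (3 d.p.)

0.429

P = 164/892 ≈ 0.183857 and Q = 121/892 ≈ 0.13565.
Under the Kimura two-parameter model, d = −½ ln(1 − 2P − Q) − ¼ ln(1 − 2Q).
1 − 2P − Q = 0.496636, giving −½ ln(0.496636) = 0.349949.
1 − 2Q = 0.7287, giving −¼ ln(0.7287) = 0.079123.
d = 0.349949 + 0.079123 = 0.429072.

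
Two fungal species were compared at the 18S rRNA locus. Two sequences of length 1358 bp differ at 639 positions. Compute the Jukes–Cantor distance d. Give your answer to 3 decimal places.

0.740

p = 639/1358 ≈ 0.470545.
d = −(3/4) ln(1 − 4p/3) = −0.75 ln(1 − 0.627393) = −0.75 ln(0.372607)
  = −0.75 × (-0.987231) = 0.740423 substitutions/site.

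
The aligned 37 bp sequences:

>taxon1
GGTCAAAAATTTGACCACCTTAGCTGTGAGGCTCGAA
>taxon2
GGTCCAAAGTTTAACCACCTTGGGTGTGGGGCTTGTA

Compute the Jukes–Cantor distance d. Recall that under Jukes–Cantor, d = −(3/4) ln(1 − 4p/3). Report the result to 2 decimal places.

0.26

The sequences differ at 8 of 37 sites (5, 9, 13, 22, 24, 29, 34, 36), so p = 8/37 ≈ 0.216216.
d = −(3/4) ln(1 − 4p/3) = −0.75 ln(1 − 0.288288) = −0.75 ln(0.711712)
  = −0.75 × (-0.340082) = 0.255062 substitutions/site.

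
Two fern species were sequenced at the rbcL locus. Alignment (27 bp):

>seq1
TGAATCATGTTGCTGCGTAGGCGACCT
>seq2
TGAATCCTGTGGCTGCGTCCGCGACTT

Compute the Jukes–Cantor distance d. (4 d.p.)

The sequences differ at 5 of 27 sites (7, 11, 19, 20, 26), so p = 5/27 ≈ 0.185185.
d = −(3/4) ln(1 − 4p/3) = −0.75 ln(1 − 0.246913) = −0.75 ln(0.753087)
  = −0.75 × (-0.283575) = 0.212681 substitutions/site.

0.2127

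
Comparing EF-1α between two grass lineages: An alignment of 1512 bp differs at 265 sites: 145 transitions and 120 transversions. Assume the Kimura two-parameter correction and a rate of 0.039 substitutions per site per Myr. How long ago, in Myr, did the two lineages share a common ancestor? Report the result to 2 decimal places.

2.58

P = 145/1512 ≈ 0.095899 and Q = 120/1512 ≈ 0.079365.
Under the Kimura two-parameter model, d = −½ ln(1 − 2P − Q) − ¼ ln(1 − 2Q).
1 − 2P − Q = 0.728837, giving −½ ln(0.728837) = 0.158153.
1 − 2Q = 0.84127, giving −¼ ln(0.84127) = 0.043211.
d = 0.158153 + 0.043211 = 0.201364.
Under a molecular clock d = 2μt, so t = d/(2μ) = 0.201364 / (2 × 0.039) = 2.58 Myr.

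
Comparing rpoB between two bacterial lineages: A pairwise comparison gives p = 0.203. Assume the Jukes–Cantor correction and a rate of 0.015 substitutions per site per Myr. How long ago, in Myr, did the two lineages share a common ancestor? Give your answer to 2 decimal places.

7.89

d = −(3/4) ln(1 − 4p/3) = −0.75 ln(1 − 0.270667) = −0.75 ln(0.729333)
  = −0.75 × (-0.315625) = 0.236719 substitutions/site.
Under a molecular clock d = 2μt, so t = d/(2μ) = 0.236719 / (2 × 0.015) = 7.89 Myr.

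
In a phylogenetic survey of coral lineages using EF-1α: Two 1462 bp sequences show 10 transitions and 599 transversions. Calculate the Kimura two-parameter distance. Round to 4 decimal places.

0.7032

P = 10/1462 ≈ 0.00684 and Q = 599/1462 ≈ 0.409713.
Under the Kimura two-parameter model, d = −½ ln(1 − 2P − Q) − ¼ ln(1 − 2Q).
1 − 2P − Q = 0.576607, giving −½ ln(0.576607) = 0.275297.
1 − 2Q = 0.180574, giving −¼ ln(0.180574) = 0.427904.
d = 0.275297 + 0.427904 = 0.703201.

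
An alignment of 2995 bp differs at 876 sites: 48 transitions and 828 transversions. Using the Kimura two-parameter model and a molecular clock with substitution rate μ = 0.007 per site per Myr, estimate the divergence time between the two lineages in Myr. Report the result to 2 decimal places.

27.55

P = 48/2995 ≈ 0.016027 and Q = 828/2995 ≈ 0.276461.
Under the Kimura two-parameter model, d = −½ ln(1 − 2P − Q) − ¼ ln(1 − 2Q).
1 − 2P − Q = 0.691485, giving −½ ln(0.691485) = 0.184457.
1 − 2Q = 0.447078, giving −¼ ln(0.447078) = 0.201256.
d = 0.184457 + 0.201256 = 0.385713.
Under a molecular clock d = 2μt, so t = d/(2μ) = 0.385713 / (2 × 0.007) = 27.55 Myr.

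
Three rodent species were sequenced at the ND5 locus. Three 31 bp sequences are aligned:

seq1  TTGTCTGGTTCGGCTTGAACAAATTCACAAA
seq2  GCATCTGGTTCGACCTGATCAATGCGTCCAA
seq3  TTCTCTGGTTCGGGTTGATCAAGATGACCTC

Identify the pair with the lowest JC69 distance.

seq1 and seq3

seq1–seq2: 12/31 differ, p = 0.387, d = 0.544.
seq1–seq3: 9/31 differ, p = 0.290, d = 0.367.
seq2–seq3: 12/31 differ, p = 0.387, d = 0.544.
The smallest distance is between seq1 and seq3.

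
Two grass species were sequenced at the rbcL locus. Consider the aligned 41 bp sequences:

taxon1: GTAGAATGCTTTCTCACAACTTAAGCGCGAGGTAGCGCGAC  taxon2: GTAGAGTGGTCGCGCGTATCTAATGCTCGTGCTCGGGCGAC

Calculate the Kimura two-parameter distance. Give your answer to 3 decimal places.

0.504

Of 41 sites, 4 differences are transitions and 11 are transversions, so P = 4/41 ≈ 0.097561 and Q = 11/41 ≈ 0.268293.
Under the Kimura two-parameter model, d = −½ ln(1 − 2P − Q) − ¼ ln(1 − 2Q).
1 − 2P − Q = 0.536585, giving −½ ln(0.536585) = 0.311265.
1 − 2Q = 0.463414, giving −¼ ln(0.463414) = 0.192284.
d = 0.311265 + 0.192284 = 0.503549.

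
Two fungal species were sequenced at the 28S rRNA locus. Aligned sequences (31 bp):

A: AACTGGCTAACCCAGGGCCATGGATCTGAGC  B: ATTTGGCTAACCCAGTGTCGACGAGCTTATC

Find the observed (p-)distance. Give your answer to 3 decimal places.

The sequences differ at 10 of 31 positions (sites 2, 3, 16, 18, 20, 21, 22, 25, 28, 30).
p = 10/31 = 0.322580… ≈ 0.323 (to 3 d.p.).

0.323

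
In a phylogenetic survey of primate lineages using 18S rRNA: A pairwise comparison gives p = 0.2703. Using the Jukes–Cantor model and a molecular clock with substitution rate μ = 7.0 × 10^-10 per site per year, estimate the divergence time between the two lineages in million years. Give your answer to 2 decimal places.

239.42

d = −(3/4) ln(1 − 4p/3) = −0.75 ln(1 − 0.3604) = −0.75 ln(0.6396)
  = −0.75 × (-0.446912) = 0.335184 substitutions/site.
Under a molecular clock d = 2μt, so t = d/(2μ) = 0.335184 / (2 × 7.0 × 10^-10) = 239.42 million years.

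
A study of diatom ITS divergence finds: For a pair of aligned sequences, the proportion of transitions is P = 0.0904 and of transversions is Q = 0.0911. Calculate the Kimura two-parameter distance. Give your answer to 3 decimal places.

0.209

Under the Kimura two-parameter model, d = −½ ln(1 − 2P − Q) − ¼ ln(1 − 2Q).
1 − 2P − Q = 0.7281, giving −½ ln(0.7281) = 0.158658.
1 − 2Q = 0.8178, giving −¼ ln(0.8178) = 0.050284.
d = 0.158658 + 0.050284 = 0.208942.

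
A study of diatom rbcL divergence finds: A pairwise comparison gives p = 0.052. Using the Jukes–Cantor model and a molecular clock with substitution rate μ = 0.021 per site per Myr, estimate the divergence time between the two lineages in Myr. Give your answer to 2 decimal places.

d = −(3/4) ln(1 − 4p/3) = −0.75 ln(1 − 0.069333) = −0.75 ln(0.930667)
  = −0.75 × (-0.071854) = 0.053891 substitutions/site.
Under a molecular clock d = 2μt, so t = d/(2μ) = 0.053891 / (2 × 0.021) = 1.28 Myr.

1.28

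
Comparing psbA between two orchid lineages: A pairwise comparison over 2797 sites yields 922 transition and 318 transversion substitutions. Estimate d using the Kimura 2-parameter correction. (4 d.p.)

P = 922/2797 ≈ 0.329639 and Q = 318/2797 ≈ 0.113693.
Under the Kimura two-parameter model, d = −½ ln(1 − 2P − Q) − ¼ ln(1 − 2Q).
1 − 2P − Q = 0.227029, giving −½ ln(0.227029) = 0.741339.
1 − 2Q = 0.772614, giving −¼ ln(0.772614) = 0.064494.
d = 0.741339 + 0.064494 = 0.805833.

0.8058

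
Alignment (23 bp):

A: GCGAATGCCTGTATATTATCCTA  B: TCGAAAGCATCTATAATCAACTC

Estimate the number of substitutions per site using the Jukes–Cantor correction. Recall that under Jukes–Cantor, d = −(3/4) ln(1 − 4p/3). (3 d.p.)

0.553

The sequences differ at 9 of 23 sites (1, 6, 9, 11, 16, 18, 19, 20, 23), so p = 9/23 ≈ 0.391304.
d = −(3/4) ln(1 − 4p/3) = −0.75 ln(1 − 0.521739) = −0.75 ln(0.478261)
  = −0.75 × (-0.737599) = 0.553199 substitutions/site.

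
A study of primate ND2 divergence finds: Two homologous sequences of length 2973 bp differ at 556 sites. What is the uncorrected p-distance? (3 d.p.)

0.187

p = 556/2973 = 0.187016… ≈ 0.187 (to 3 d.p.).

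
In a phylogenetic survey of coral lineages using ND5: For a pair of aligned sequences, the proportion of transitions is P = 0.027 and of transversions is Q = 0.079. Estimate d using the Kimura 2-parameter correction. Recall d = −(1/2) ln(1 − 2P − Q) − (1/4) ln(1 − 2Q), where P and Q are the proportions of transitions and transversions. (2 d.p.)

Under the Kimura two-parameter model, d = −½ ln(1 − 2P − Q) − ¼ ln(1 − 2Q).
1 − 2P − Q = 0.867, giving −½ ln(0.867) = 0.071358.
1 − 2Q = 0.842, giving −¼ ln(0.842) = 0.042994.
d = 0.071358 + 0.042994 = 0.114352.

0.11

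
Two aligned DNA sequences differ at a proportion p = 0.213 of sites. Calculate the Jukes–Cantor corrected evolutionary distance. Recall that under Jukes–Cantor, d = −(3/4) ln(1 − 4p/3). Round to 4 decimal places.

0.2506

d = −(3/4) ln(1 − 4p/3) = −0.75 ln(1 − 0.284) = −0.75 ln(0.716)
  = −0.75 × (-0.334075) = 0.250556 substitutions/site.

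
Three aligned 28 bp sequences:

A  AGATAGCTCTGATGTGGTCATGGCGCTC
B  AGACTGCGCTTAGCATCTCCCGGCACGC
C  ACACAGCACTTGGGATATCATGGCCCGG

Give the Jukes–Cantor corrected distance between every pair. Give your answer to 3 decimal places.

d(A,B) = 0.724, d(A,C) = 0.635, d(B,C) = 0.485

A–B: 13/28 sites differ → p ≈ 0.464286, d = −0.75 ln(1 − 0.619048) = 0.723811 ≈ 0.724.
A–C: 12/28 sites differ → p ≈ 0.428571, d = −0.75 ln(1 − 0.571428) = 0.635472 ≈ 0.635.
B–C: 10/28 sites differ → p ≈ 0.357143, d = −0.75 ln(1 − 0.476191) = 0.484971 ≈ 0.485.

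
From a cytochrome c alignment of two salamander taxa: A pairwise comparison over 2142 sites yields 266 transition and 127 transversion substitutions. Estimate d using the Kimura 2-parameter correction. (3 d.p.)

0.215

P = 266/2142 ≈ 0.124183 and Q = 127/2142 ≈ 0.05929.
Under the Kimura two-parameter model, d = −½ ln(1 − 2P − Q) − ¼ ln(1 − 2Q).
1 − 2P − Q = 0.692344, giving −½ ln(0.692344) = 0.183836.
1 − 2Q = 0.88142, giving −¼ ln(0.88142) = 0.031555.
d = 0.183836 + 0.031555 = 0.215391.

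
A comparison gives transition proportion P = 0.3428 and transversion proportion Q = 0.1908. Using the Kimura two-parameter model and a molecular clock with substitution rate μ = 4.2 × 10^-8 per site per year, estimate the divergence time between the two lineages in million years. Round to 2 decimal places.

13.88

Under the Kimura two-parameter model, d = −½ ln(1 − 2P − Q) − ¼ ln(1 − 2Q).
1 − 2P − Q = 0.1236, giving −½ ln(0.1236) = 1.045352.
1 − 2Q = 0.6184, giving −¼ ln(0.6184) = 0.120155.
d = 1.045352 + 0.120155 = 1.165507.
Under a molecular clock d = 2μt, so t = d/(2μ) = 1.165507 / (2 × 4.2 × 10^-8) = 13.88 million years.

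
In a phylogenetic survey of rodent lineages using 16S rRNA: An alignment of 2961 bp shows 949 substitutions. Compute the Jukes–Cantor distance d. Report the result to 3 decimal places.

p = 949/2961 ≈ 0.3205.
d = −(3/4) ln(1 − 4p/3) = −0.75 ln(1 − 0.427333) = −0.75 ln(0.572667)
  = −0.75 × (-0.557451) = 0.418088 substitutions/site.

0.418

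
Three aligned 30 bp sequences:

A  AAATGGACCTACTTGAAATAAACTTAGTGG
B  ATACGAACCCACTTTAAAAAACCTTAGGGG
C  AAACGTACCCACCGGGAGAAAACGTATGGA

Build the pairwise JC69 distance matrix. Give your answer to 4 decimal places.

A–B: 8/30 sites differ → p ≈ 0.266667, d = −0.75 ln(1 − 0.355556) = 0.329526 ≈ 0.3295.
A–C: 12/30 sites differ → p = 0.4, d = −0.75 ln(1 − 0.533333) = 0.571605 ≈ 0.5716.
B–C: 11/30 sites differ → p ≈ 0.366667, d = −0.75 ln(1 − 0.488889) = 0.503376 ≈ 0.5034.

d(A,B) = 0.3295, d(A,C) = 0.5716, d(B,C) = 0.5034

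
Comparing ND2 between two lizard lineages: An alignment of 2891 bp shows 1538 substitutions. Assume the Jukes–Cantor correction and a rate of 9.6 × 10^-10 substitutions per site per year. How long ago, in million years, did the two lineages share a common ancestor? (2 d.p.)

482.64

p = 1538/2891 ≈ 0.531996.
d = −(3/4) ln(1 − 4p/3) = −0.75 ln(1 − 0.709328) = −0.75 ln(0.290672)
  = −0.75 × (-1.235560) = 0.926670 substitutions/site.
Under a molecular clock d = 2μt, so t = d/(2μ) = 0.926670 / (2 × 9.6 × 10^-10) = 482.64 million years.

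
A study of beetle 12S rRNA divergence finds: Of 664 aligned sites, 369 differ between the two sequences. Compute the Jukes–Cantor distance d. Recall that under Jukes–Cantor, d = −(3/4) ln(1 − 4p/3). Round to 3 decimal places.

1.013

p = 369/664 ≈ 0.555723.
d = −(3/4) ln(1 − 4p/3) = −0.75 ln(1 − 0.740964) = −0.75 ln(0.259036)
  = −0.75 × (-1.350788) = 1.013091 substitutions/site.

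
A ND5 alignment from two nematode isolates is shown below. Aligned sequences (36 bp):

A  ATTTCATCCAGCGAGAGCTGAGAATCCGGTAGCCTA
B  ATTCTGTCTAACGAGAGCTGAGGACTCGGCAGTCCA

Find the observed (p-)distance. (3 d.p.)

0.306

The sequences differ at 11 of 36 positions.
p = 11/36 = 0.305555… ≈ 0.306 (to 3 d.p.).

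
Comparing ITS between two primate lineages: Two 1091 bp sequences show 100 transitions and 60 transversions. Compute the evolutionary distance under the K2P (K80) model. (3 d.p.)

P = 100/1091 ≈ 0.091659 and Q = 60/1091 ≈ 0.054995.
Under the Kimura two-parameter model, d = −½ ln(1 − 2P − Q) − ¼ ln(1 − 2Q).
1 − 2P − Q = 0.761687, giving −½ ln(0.761687) = 0.136110.
1 − 2Q = 0.89001, giving −¼ ln(0.89001) = 0.029131.
d = 0.136110 + 0.029131 = 0.165241.

0.165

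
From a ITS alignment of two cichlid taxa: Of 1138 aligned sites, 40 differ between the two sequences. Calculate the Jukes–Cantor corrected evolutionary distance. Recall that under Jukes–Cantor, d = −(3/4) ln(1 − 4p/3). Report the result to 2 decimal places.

0.04

p = 40/1138 ≈ 0.035149.
d = −(3/4) ln(1 − 4p/3) = −0.75 ln(1 − 0.046865) = −0.75 ln(0.953135)
  = −0.75 × (-0.047999) = 0.035999 substitutions/site.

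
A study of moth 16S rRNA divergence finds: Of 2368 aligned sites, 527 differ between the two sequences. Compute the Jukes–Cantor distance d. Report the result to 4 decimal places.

p = 527/2368 ≈ 0.222551.
d = −(3/4) ln(1 − 4p/3) = −0.75 ln(1 − 0.296735) = −0.75 ln(0.703265)
  = −0.75 × (-0.352022) = 0.264017 substitutions/site.

0.2640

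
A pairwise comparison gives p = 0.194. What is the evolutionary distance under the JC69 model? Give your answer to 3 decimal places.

0.224

d = −(3/4) ln(1 − 4p/3) = −0.75 ln(1 − 0.258667) = −0.75 ln(0.741333)
  = −0.75 × (-0.299305) = 0.224479 substitutions/site.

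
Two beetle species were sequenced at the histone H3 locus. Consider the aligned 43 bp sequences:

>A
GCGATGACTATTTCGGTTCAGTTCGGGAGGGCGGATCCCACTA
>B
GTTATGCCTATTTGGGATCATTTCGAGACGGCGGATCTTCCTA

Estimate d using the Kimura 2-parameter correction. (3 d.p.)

Of 43 sites, 4 differences are transitions and 7 are transversions, so P = 4/43 ≈ 0.093023 and Q = 7/43 ≈ 0.162791.
Under the Kimura two-parameter model, d = −½ ln(1 − 2P − Q) − ¼ ln(1 − 2Q).
1 − 2P − Q = 0.651163, giving −½ ln(0.651163) = 0.214498.
1 − 2Q = 0.674418, giving −¼ ln(0.674418) = 0.098476.
d = 0.214498 + 0.098476 = 0.312974.

0.313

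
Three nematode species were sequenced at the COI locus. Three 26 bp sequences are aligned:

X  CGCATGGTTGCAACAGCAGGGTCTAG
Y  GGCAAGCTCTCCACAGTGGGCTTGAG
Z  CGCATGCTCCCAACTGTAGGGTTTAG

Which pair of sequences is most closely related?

X–Y: 11/26 differ, p = 0.423, d = 0.623.
X–Z: 6/26 differ, p = 0.231, d = 0.276.
Y–Z: 8/26 differ, p = 0.308, d = 0.396.
The smallest distance is between X and Z.

X and Z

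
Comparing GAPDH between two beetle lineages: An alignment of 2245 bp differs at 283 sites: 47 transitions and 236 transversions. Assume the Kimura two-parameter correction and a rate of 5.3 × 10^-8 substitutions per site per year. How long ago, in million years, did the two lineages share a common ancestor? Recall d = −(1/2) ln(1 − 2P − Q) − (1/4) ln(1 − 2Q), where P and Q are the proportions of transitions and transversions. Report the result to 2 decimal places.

P = 47/2245 ≈ 0.020935 and Q = 236/2245 ≈ 0.105122.
Under the Kimura two-parameter model, d = −½ ln(1 − 2P − Q) − ¼ ln(1 − 2Q).
1 − 2P − Q = 0.853008, giving −½ ln(0.853008) = 0.079493.
1 − 2Q = 0.789756, giving −¼ ln(0.789756) = 0.059008.
d = 0.079493 + 0.059008 = 0.138501.
Under a molecular clock d = 2μt, so t = d/(2μ) = 0.138501 / (2 × 5.3 × 10^-8) = 1.31 million years.

1.31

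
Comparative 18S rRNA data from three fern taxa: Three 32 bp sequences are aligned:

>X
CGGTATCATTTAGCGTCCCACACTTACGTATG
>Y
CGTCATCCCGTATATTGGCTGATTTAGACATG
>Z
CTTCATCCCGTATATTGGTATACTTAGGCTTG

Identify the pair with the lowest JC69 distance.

Y and Z

X–Y: 16/32 differ, p = 0.500, d = 0.824.
X–Z: 16/32 differ, p = 0.500, d = 0.824.
Y–Z: 7/32 differ, p = 0.219, d = 0.259.
The smallest distance is between Y and Z.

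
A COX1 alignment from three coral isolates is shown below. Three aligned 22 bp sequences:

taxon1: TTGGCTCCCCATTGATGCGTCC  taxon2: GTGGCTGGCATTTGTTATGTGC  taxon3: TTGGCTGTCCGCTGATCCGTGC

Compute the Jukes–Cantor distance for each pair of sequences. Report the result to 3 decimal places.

taxon1–taxon2: 9/22 sites differ → p ≈ 0.409091, d = −0.75 ln(1 − 0.545455) = 0.591344 ≈ 0.591.
taxon1–taxon3: 6/22 sites differ → p ≈ 0.272727, d = −0.75 ln(1 − 0.363636) = 0.338988 ≈ 0.339.
taxon2–taxon3: 8/22 sites differ → p ≈ 0.363636, d = −0.75 ln(1 − 0.484848) = 0.497470 ≈ 0.497.

d(taxon1,taxon2) = 0.591, d(taxon1,taxon3) = 0.339, d(taxon2,taxon3) = 0.497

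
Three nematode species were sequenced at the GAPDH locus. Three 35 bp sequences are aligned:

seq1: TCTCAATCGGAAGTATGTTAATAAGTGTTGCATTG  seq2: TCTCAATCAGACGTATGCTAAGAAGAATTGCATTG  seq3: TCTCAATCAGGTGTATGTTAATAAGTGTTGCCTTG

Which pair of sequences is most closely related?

seq1–seq2: 6/35 differ, p = 0.171, d = 0.195.
seq1–seq3: 4/35 differ, p = 0.114, d = 0.124.
seq2–seq3: 7/35 differ, p = 0.200, d = 0.233.
The smallest distance is between seq1 and seq3.

seq1 and seq3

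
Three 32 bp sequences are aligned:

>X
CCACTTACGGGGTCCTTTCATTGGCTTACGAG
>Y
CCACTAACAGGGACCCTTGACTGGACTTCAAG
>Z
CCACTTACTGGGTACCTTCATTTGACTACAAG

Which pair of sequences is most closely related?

X–Y: 10/32 differ, p = 0.313, d = 0.404.
X–Z: 7/32 differ, p = 0.219, d = 0.259.
Y–Z: 8/32 differ, p = 0.250, d = 0.304.
The smallest distance is between X and Z.

X and Z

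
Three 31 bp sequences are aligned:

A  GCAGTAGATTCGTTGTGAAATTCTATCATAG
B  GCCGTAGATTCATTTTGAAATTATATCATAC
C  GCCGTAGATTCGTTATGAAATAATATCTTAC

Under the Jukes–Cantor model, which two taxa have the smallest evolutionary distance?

A–B: 5/31 differ, p = 0.161, d = 0.182.
A–C: 6/31 differ, p = 0.194, d = 0.224.
B–C: 4/31 differ, p = 0.129, d = 0.142.
The smallest distance is between B and C.

B and C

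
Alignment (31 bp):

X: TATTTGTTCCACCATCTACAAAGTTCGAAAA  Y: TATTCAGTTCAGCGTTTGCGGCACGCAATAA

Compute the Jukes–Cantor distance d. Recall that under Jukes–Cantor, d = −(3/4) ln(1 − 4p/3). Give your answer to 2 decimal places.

0.87

The sequences differ at 16 of 31 sites, so p = 16/31 ≈ 0.516129.
d = −(3/4) ln(1 − 4p/3) = −0.75 ln(1 − 0.688172) = −0.75 ln(0.311828)
  = −0.75 × (-1.165304) = 0.873978 substitutions/site.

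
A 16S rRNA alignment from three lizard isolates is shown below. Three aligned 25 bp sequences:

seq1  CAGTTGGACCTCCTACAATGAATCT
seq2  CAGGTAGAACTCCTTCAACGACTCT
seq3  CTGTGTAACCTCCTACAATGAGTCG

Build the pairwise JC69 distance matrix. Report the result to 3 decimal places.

d(seq1,seq2) = 0.289, d(seq1,seq3) = 0.289, d(seq2,seq3) = 0.572

seq1–seq2: 6/25 sites differ → p = 0.24, d = −0.75 ln(1 − 0.32) = 0.289247 ≈ 0.289.
seq1–seq3: 6/25 sites differ → p = 0.24, d = −0.75 ln(1 − 0.32) = 0.289247 ≈ 0.289.
seq2–seq3: 10/25 sites differ → p = 0.4, d = −0.75 ln(1 − 0.533333) = 0.571605 ≈ 0.572.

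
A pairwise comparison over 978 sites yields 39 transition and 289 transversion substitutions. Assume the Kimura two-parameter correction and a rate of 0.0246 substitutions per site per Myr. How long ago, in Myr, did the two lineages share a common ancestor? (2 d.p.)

9.32

P = 39/978 ≈ 0.039877 and Q = 289/978 ≈ 0.295501.
Under the Kimura two-parameter model, d = −½ ln(1 − 2P − Q) − ¼ ln(1 − 2Q).
1 − 2P − Q = 0.624745, giving −½ ln(0.624745) = 0.235206.
1 − 2Q = 0.408998, giving −¼ ln(0.408998) = 0.223511.
d = 0.235206 + 0.223511 = 0.458717.
Under a molecular clock d = 2μt, so t = d/(2μ) = 0.458717 / (2 × 0.0246) = 9.32 Myr.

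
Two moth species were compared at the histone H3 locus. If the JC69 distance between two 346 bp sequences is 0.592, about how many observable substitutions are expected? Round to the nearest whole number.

142

Invert JC69: p = (3/4)(1 − e^(−4d/3)) = 0.75 × (1 − e^(-0.789333)) = 0.75 × (1 − 0.454148) = 0.409389.
Expected differing sites = pL ≈ 0.409389 × 346 = 141.648594 ≈ 142.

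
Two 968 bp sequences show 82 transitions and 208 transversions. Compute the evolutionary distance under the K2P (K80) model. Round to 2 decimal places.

0.38

P = 82/968 ≈ 0.084711 and Q = 208/968 ≈ 0.214876.
Under the Kimura two-parameter model, d = −½ ln(1 − 2P − Q) − ¼ ln(1 − 2Q).
1 − 2P − Q = 0.615702, giving −½ ln(0.615702) = 0.242496.
1 − 2Q = 0.570248, giving −¼ ln(0.570248) = 0.140421.
d = 0.242496 + 0.140421 = 0.382917.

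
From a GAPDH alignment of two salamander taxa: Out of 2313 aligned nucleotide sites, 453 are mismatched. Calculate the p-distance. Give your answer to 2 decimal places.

p = 453/2313 = 0.195849… ≈ 0.20 (to 2 d.p.).

0.20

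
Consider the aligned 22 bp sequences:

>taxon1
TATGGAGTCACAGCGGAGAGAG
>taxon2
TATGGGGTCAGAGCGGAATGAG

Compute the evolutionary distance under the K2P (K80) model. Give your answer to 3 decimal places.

Of 22 sites, 2 differences are transitions and 2 are transversions, so P = 2/22 ≈ 0.090909 and Q = 2/22 ≈ 0.090909.
Under the Kimura two-parameter model, d = −½ ln(1 − 2P − Q) − ¼ ln(1 − 2Q).
1 − 2P − Q = 0.727273, giving −½ ln(0.727273) = 0.159227.
1 − 2Q = 0.818182, giving −¼ ln(0.818182) = 0.050168.
d = 0.159227 + 0.050168 = 0.209395.

0.209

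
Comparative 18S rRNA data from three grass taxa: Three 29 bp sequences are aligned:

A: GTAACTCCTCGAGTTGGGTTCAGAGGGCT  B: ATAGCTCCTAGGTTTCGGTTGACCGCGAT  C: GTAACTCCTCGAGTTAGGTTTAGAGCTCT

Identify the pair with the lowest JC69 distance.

A–B: 11/29 differ, p = 0.379, d = 0.529.
A–C: 4/29 differ, p = 0.138, d = 0.152.
B–C: 11/29 differ, p = 0.379, d = 0.529.
The smallest distance is between A and C.

A and C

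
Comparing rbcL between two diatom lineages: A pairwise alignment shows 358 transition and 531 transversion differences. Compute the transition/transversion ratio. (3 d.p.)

0.674

R = 358/531 = 0.674199… ≈ 0.674 (to 3 d.p.).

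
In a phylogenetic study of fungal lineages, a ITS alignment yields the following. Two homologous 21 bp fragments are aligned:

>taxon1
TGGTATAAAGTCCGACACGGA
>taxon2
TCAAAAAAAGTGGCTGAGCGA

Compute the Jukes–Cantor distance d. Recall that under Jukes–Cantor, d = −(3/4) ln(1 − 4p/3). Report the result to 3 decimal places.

0.899

The sequences differ at 11 of 21 sites, so p = 11/21 ≈ 0.52381.
d = −(3/4) ln(1 − 4p/3) = −0.75 ln(1 − 0.698413) = −0.75 ln(0.301587)
  = −0.75 × (-1.198697) = 0.899023 substitutions/site.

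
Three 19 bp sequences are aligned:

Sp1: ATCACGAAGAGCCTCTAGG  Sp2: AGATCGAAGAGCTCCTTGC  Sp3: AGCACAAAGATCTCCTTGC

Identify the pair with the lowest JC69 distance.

Sp1–Sp2: 7/19 differ, p = 0.368, d = 0.507.
Sp1–Sp3: 7/19 differ, p = 0.368, d = 0.507.
Sp2–Sp3: 4/19 differ, p = 0.211, d = 0.247.
The smallest distance is between Sp2 and Sp3.

Sp2 and Sp3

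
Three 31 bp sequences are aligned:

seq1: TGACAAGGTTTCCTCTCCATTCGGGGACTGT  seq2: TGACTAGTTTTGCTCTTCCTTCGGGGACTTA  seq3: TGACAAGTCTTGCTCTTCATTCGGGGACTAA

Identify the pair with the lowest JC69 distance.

seq1–seq2: 7/31 differ, p = 0.226, d = 0.269.
seq1–seq3: 6/31 differ, p = 0.194, d = 0.224.
seq2–seq3: 4/31 differ, p = 0.129, d = 0.142.
The smallest distance is between seq2 and seq3.

seq2 and seq3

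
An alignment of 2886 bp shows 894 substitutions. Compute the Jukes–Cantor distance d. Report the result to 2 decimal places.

p = 894/2886 ≈ 0.309771.
d = −(3/4) ln(1 − 4p/3) = −0.75 ln(1 − 0.413028) = −0.75 ln(0.586972)
  = −0.75 × (-0.532778) = 0.399584 substitutions/site.

0.40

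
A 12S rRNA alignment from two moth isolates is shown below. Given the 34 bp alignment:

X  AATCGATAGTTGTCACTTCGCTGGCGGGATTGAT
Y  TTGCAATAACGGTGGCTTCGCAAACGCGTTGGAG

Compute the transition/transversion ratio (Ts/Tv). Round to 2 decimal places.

0.60

Transitions are A↔G and C↔T; transversions are all other mismatches.
Transitions: 6. Transversions: 10.
R = 6/10 = 0.60.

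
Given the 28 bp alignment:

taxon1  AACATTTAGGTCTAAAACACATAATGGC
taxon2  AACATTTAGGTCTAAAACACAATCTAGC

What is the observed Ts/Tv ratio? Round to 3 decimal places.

Transitions are A↔G and C↔T; transversions are all other mismatches.
Transitions: 1. Transversions: 3.
R = 1/3 = 0.333333… ≈ 0.333 (to 3 d.p.).

0.333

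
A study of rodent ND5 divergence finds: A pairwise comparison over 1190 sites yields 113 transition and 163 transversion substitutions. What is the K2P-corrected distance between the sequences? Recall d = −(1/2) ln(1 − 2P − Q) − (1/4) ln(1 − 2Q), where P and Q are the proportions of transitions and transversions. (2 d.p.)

P = 113/1190 ≈ 0.094958 and Q = 163/1190 ≈ 0.136975.
Under the Kimura two-parameter model, d = −½ ln(1 − 2P − Q) − ¼ ln(1 − 2Q).
1 − 2P − Q = 0.673109, giving −½ ln(0.673109) = 0.197924.
1 − 2Q = 0.72605, giving −¼ ln(0.72605) = 0.080034.
d = 0.197924 + 0.080034 = 0.277958.

0.28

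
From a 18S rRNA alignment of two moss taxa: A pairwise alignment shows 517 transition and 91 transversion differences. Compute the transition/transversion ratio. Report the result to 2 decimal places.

R = 517/91 = 5.681318… ≈ 5.68 (to 2 d.p.).

5.68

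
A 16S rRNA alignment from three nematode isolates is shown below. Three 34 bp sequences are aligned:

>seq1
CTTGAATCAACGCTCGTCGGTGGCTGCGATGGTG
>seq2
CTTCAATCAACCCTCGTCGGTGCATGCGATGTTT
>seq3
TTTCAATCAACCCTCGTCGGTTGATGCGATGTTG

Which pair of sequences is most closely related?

seq2 and seq3

seq1–seq2: 6/34 differ, p = 0.176, d = 0.201.
seq1–seq3: 6/34 differ, p = 0.176, d = 0.201.
seq2–seq3: 4/34 differ, p = 0.118, d = 0.128.
The smallest distance is between seq2 and seq3.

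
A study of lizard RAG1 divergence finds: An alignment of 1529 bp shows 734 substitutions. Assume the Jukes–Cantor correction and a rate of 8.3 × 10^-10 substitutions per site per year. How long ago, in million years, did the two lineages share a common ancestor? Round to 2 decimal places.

p = 734/1529 ≈ 0.480052.
d = −(3/4) ln(1 − 4p/3) = −0.75 ln(1 − 0.640069) = −0.75 ln(0.359931)
  = −0.75 × (-1.021843) = 0.766382 substitutions/site.
Under a molecular clock d = 2μt, so t = d/(2μ) = 0.766382 / (2 × 8.3 × 10^-10) = 461.68 million years.

461.68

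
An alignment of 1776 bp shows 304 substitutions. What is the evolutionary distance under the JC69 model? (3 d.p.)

0.194

p = 304/1776 ≈ 0.171171.
d = −(3/4) ln(1 − 4p/3) = −0.75 ln(1 − 0.228228) = −0.75 ln(0.771772)
  = −0.75 × (-0.259066) = 0.194300 substitutions/site.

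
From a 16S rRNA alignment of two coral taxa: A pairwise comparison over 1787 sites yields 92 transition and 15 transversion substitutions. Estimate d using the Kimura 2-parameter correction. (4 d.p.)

0.0633

P = 92/1787 ≈ 0.051483 and Q = 15/1787 ≈ 0.008394.
Under the Kimura two-parameter model, d = −½ ln(1 − 2P − Q) − ¼ ln(1 − 2Q).
1 − 2P − Q = 0.88864, giving −½ ln(0.88864) = 0.059032.
1 − 2Q = 0.983212, giving −¼ ln(0.983212) = 0.004233.
d = 0.059032 + 0.004233 = 0.063265.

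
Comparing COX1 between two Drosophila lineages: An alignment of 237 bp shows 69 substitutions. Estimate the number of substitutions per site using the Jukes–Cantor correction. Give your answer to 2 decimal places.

0.37

p = 69/237 ≈ 0.291139.
d = −(3/4) ln(1 − 4p/3) = −0.75 ln(1 − 0.388185) = −0.75 ln(0.611815)
  = −0.75 × (-0.491325) = 0.368494 substitutions/site.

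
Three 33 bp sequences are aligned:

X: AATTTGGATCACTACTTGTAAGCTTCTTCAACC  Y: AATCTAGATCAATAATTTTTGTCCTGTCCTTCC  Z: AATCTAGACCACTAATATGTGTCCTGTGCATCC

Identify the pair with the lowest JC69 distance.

X–Y: 13/33 differ, p = 0.394, d = 0.559.
X–Z: 14/33 differ, p = 0.424, d = 0.625.
Y–Z: 6/33 differ, p = 0.182, d = 0.208.
The smallest distance is between Y and Z.

Y and Z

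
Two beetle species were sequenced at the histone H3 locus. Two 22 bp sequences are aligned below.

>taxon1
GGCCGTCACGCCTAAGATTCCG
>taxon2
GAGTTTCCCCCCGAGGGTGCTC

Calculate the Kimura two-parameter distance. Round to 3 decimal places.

0.994

Of 22 sites, 5 differences are transitions and 7 are transversions, so P = 5/22 ≈ 0.227273 and Q = 7/22 ≈ 0.318182.
Under the Kimura two-parameter model, d = −½ ln(1 − 2P − Q) − ¼ ln(1 − 2Q).
1 − 2P − Q = 0.227272, giving −½ ln(0.227272) = 0.740804.
1 − 2Q = 0.363636, giving −¼ ln(0.363636) = 0.252900.
d = 0.740804 + 0.252900 = 0.993704.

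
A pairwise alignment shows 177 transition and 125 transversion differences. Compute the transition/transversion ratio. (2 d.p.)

1.42

R = 177/125 = 1.416 ≈ 1.42 (to 2 d.p.).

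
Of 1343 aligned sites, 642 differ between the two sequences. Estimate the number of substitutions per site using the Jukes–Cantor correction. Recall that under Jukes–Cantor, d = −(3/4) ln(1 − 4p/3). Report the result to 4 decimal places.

0.7608

p = 642/1343 ≈ 0.478034.
d = −(3/4) ln(1 − 4p/3) = −0.75 ln(1 − 0.637379) = −0.75 ln(0.362621)
  = −0.75 × (-1.014397) = 0.760798 substitutions/site.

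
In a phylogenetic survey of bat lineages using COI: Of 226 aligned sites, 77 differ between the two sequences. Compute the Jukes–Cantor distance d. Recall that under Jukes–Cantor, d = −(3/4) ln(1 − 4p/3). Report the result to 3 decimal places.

0.454

p = 77/226 ≈ 0.340708.
d = −(3/4) ln(1 − 4p/3) = −0.75 ln(1 − 0.454277) = −0.75 ln(0.545723)
  = −0.75 × (-0.605644) = 0.454233 substitutions/site.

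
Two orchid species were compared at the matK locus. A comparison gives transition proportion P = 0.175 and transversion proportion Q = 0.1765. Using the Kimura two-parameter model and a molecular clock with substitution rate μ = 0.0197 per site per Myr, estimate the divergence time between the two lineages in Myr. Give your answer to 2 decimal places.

12.25

Under the Kimura two-parameter model, d = −½ ln(1 − 2P − Q) − ¼ ln(1 − 2Q).
1 − 2P − Q = 0.4735, giving −½ ln(0.4735) = 0.373802.
1 − 2Q = 0.647, giving −¼ ln(0.647) = 0.108852.
d = 0.373802 + 0.108852 = 0.482654.
Under a molecular clock d = 2μt, so t = d/(2μ) = 0.482654 / (2 × 0.0197) = 12.25 Myr.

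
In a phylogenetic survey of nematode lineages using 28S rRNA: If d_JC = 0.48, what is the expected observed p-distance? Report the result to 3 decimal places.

p = (3/4)(1 − e^(−4d/3)) = 0.75 × (1 − e^(-0.64)) = 0.75 × (1 − 0.527292) = 0.354531.

0.355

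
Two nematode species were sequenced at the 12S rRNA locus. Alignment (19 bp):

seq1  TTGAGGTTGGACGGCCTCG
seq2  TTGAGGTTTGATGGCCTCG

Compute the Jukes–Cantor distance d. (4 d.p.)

0.1134

The sequences differ at 2 of 19 sites (9, 12), so p = 2/19 ≈ 0.105263.
d = −(3/4) ln(1 − 4p/3) = −0.75 ln(1 − 0.140351) = −0.75 ln(0.859649)
  = −0.75 × (-0.151231) = 0.113423 substitutions/site.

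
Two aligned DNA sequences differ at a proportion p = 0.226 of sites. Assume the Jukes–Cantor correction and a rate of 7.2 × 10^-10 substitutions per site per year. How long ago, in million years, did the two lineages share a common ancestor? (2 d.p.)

d = −(3/4) ln(1 − 4p/3) = −0.75 ln(1 − 0.301333) = −0.75 ln(0.698667)
  = −0.75 × (-0.358581) = 0.268936 substitutions/site.
Under a molecular clock d = 2μt, so t = d/(2μ) = 0.268936 / (2 × 7.2 × 10^-10) = 186.76 million years.

186.76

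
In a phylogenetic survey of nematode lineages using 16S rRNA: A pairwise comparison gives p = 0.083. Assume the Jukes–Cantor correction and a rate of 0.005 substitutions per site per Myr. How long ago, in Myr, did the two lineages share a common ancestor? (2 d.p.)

8.80

d = −(3/4) ln(1 − 4p/3) = −0.75 ln(1 − 0.110667) = −0.75 ln(0.889333)
  = −0.75 × (-0.117284) = 0.087963 substitutions/site.
Under a molecular clock d = 2μt, so t = d/(2μ) = 0.087963 / (2 × 0.005) = 8.80 Myr.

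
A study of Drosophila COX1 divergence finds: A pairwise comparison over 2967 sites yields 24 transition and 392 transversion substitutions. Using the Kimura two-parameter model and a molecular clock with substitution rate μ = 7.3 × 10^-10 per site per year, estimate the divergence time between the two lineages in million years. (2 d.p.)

P = 24/2967 ≈ 0.008089 and Q = 392/2967 ≈ 0.13212.
Under the Kimura two-parameter model, d = −½ ln(1 − 2P − Q) − ¼ ln(1 − 2Q).
1 − 2P − Q = 0.851702, giving −½ ln(0.851702) = 0.080259.
1 − 2Q = 0.73576, giving −¼ ln(0.73576) = 0.076713.
d = 0.080259 + 0.076713 = 0.156972.
Under a molecular clock d = 2μt, so t = d/(2μ) = 0.156972 / (2 × 7.3 × 10^-10) = 107.52 million years.

107.52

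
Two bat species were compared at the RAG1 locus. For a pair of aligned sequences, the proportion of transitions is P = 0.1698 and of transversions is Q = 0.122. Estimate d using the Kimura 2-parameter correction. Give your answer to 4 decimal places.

0.3795

Under the Kimura two-parameter model, d = −½ ln(1 − 2P − Q) − ¼ ln(1 − 2Q).
1 − 2P − Q = 0.5384, giving −½ ln(0.5384) = 0.309577.
1 − 2Q = 0.756, giving −¼ ln(0.756) = 0.069928.
d = 0.309577 + 0.069928 = 0.379505.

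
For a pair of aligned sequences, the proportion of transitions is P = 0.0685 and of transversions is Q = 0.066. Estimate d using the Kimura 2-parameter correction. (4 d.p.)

0.1488

Under the Kimura two-parameter model, d = −½ ln(1 − 2P − Q) − ¼ ln(1 − 2Q).
1 − 2P − Q = 0.797, giving −½ ln(0.797) = 0.113450.
1 − 2Q = 0.868, giving −¼ ln(0.868) = 0.035391.
d = 0.113450 + 0.035391 = 0.148841.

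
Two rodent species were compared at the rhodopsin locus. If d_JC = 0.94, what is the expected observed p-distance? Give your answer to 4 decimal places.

0.5358

p = (3/4)(1 − e^(−4d/3)) = 0.75 × (1 − e^(-1.253333)) = 0.75 × (1 − 0.285551) = 0.535837.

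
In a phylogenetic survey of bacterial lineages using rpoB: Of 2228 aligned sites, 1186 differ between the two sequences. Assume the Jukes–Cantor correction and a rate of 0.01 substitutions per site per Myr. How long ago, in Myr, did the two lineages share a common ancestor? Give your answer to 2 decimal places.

p = 1186/2228 ≈ 0.532316.
d = −(3/4) ln(1 − 4p/3) = −0.75 ln(1 − 0.709755) = −0.75 ln(0.290245)
  = −0.75 × (-1.237030) = 0.927773 substitutions/site.
Under a molecular clock d = 2μt, so t = d/(2μ) = 0.927773 / (2 × 0.01) = 46.39 Myr.

46.39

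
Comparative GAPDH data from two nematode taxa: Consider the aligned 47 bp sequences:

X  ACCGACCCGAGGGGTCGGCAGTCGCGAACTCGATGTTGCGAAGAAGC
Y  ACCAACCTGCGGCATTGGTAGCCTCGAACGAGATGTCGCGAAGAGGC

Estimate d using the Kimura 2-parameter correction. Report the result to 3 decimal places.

0.356

Of 47 sites, 8 differences are transitions and 5 are transversions, so P = 8/47 ≈ 0.170213 and Q = 5/47 ≈ 0.106383.
Under the Kimura two-parameter model, d = −½ ln(1 − 2P − Q) − ¼ ln(1 − 2Q).
1 − 2P − Q = 0.553191, giving −½ ln(0.553191) = 0.296026.
1 − 2Q = 0.787234, giving −¼ ln(0.787234) = 0.059807.
d = 0.296026 + 0.059807 = 0.355833.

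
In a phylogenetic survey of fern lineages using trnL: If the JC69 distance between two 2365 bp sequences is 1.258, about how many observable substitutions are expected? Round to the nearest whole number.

1442

Invert JC69: p = (3/4)(1 − e^(−4d/3)) = 0.75 × (1 − e^(-1.677333)) = 0.75 × (1 − 0.186872) = 0.609846.
Expected differing sites = pL ≈ 0.609846 × 2365 = 1442.28579 ≈ 1442.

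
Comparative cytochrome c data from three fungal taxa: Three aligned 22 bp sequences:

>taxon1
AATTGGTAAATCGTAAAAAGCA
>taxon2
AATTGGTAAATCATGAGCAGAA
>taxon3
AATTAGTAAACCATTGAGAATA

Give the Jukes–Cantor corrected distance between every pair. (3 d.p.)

d(taxon1,taxon2) = 0.271, d(taxon1,taxon3) = 0.497, d(taxon2,taxon3) = 0.497

taxon1–taxon2: 5/22 sites differ → p ≈ 0.227273, d = −0.75 ln(1 − 0.303031) = 0.270761 ≈ 0.271.
taxon1–taxon3: 8/22 sites differ → p ≈ 0.363636, d = −0.75 ln(1 − 0.484848) = 0.497470 ≈ 0.497.
taxon2–taxon3: 8/22 sites differ → p ≈ 0.363636, d = −0.75 ln(1 − 0.484848) = 0.497470 ≈ 0.497.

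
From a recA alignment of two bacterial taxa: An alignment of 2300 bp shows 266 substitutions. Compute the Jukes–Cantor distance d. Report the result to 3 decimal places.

0.126

p = 266/2300 ≈ 0.115652.
d = −(3/4) ln(1 − 4p/3) = −0.75 ln(1 − 0.154203) = −0.75 ln(0.845797)
  = −0.75 × (-0.167476) = 0.125607 substitutions/site.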